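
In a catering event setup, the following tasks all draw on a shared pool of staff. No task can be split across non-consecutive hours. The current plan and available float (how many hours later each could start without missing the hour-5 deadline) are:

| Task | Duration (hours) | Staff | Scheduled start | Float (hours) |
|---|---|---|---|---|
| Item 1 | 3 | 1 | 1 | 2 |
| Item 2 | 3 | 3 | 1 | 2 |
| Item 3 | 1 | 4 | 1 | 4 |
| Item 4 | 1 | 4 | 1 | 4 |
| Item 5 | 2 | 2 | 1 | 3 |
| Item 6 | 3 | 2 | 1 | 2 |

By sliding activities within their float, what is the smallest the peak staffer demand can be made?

6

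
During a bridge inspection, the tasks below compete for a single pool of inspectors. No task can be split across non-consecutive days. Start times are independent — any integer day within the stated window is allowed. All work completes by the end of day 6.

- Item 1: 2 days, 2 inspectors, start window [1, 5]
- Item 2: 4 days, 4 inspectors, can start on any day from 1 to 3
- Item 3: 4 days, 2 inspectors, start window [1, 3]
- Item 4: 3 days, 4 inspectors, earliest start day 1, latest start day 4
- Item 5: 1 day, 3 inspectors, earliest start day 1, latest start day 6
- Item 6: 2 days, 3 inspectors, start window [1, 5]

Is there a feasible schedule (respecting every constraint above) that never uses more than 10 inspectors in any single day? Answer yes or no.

yes

Schedule Item 1@1, Item 2@1, Item 3@1, Item 4@3, Item 5@5, Item 6@5: d1:8  d2:8  d3:10  d4:10  d5:10  d6:3 — peak 10 ≤ 10.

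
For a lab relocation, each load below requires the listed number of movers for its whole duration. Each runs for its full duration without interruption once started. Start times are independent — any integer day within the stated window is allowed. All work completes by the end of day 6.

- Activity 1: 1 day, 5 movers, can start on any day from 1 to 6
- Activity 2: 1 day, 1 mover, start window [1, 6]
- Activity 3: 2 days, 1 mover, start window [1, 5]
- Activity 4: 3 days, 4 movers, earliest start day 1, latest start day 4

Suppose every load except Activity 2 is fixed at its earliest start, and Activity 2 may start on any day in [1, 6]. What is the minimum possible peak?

10

Activity 2@1: d1:11  d2:5  d3:4  d4:0  d5:0  d6:0 → peak 11
Activity 2@2: d1:10  d2:6  d3:4  d4:0  d5:0  d6:0 → peak 10
Activity 2@3: d1:10  d2:5  d3:5  d4:0  d5:0  d6:0 → peak 10
Activity 2@4: d1:10  d2:5  d3:4  d4:1  d5:0  d6:0 → peak 10
Activity 2@5: d1:10  d2:5  d3:4  d4:0  d5:1  d6:0 → peak 10
Activity 2@6: d1:10  d2:5  d3:4  d4:0  d5:0  d6:1 → peak 10
Best is Activity 2@2, peak 10.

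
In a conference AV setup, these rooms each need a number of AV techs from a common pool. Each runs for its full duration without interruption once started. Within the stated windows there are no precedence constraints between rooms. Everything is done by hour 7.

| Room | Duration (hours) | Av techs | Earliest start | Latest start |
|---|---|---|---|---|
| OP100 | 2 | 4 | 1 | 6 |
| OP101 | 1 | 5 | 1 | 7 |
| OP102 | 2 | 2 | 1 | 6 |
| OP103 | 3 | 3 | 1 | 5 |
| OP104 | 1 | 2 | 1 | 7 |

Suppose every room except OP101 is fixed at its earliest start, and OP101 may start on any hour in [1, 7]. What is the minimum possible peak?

11

OP101@1: h1:16  h2:9  h3:3  h4:0  h5:0  h6:0  h7:0 → peak 16
OP101@2: h1:11  h2:14  h3:3  h4:0  h5:0  h6:0  h7:0 → peak 14
OP101@3: h1:11  h2:9  h3:8  h4:0  h5:0  h6:0  h7:0 → peak 11
OP101@4: h1:11  h2:9  h3:3  h4:5  h5:0  h6:0  h7:0 → peak 11
OP101@5: h1:11  h2:9  h3:3  h4:0  h5:5  h6:0  h7:0 → peak 11
OP101@6: h1:11  h2:9  h3:3  h4:0  h5:0  h6:5  h7:0 → peak 11
OP101@7: h1:11  h2:9  h3:3  h4:0  h5:0  h6:0  h7:5 → peak 11
Best is OP101@3, peak 11.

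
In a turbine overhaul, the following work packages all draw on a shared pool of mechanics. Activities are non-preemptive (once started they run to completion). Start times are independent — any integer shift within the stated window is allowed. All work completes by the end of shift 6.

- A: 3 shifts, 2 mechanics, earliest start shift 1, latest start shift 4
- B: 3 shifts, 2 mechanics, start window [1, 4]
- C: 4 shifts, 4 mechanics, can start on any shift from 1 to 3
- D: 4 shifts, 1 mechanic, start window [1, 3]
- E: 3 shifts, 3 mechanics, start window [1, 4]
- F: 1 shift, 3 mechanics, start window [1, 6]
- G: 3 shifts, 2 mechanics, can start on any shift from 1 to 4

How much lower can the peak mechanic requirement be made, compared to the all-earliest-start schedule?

7

Early-start peak: s1:17  s2:14  s3:14  s4:5  s5:0  s6:0 ⇒ 17.
Leveled (A@1, B@1, C@1, D@1, E@4, F@5, G@4): s1:9  s2:9  s3:9  s4:10  s5:8  s6:5 ⇒ 10.
Reduction 17 − 10 = 7.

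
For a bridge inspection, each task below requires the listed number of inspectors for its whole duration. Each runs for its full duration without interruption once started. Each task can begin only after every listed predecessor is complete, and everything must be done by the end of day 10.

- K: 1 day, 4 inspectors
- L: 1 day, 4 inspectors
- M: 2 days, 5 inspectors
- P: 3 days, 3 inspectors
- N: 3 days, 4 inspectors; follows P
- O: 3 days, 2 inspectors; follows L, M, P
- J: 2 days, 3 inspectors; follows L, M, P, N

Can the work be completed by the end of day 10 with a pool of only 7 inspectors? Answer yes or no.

Schedule K@1, L@2, M@4, P@1, N@6, O@6, J@9: d1:7  d2:7  d3:3  d4:5  d5:5  d6:6  d7:6  d8:6  d9:3  d10:3 — peak 7 ≤ 7.

yes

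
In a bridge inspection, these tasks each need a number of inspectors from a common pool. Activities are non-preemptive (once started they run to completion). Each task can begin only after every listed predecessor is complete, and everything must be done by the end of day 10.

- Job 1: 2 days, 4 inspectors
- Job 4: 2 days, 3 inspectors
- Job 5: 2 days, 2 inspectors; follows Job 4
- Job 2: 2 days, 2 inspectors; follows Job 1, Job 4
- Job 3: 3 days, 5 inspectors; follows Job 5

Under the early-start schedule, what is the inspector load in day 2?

7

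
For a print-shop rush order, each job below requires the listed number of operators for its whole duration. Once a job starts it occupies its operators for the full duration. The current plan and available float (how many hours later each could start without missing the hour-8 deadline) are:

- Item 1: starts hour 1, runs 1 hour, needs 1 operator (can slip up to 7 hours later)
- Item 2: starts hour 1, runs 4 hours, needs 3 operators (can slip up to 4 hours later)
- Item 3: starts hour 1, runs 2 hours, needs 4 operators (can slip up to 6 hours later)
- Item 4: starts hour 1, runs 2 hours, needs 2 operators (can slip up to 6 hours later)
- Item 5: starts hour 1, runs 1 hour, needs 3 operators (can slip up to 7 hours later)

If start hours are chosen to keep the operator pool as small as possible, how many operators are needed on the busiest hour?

Early-start (Item 1@1, Item 2@1, Item 3@1, Item 4@1, Item 5@1) gives peak 13: h1:13  h2:9  h3:3  h4:3  h5:0  h6:0  h7:0  h8:0.
Shift Item 3→5, Item 4→2, Item 5→7.
Schedule Item 1@1, Item 2@1, Item 3@5, Item 4@2, Item 5@7: h1:4  h2:5  h3:5  h4:3  h5:4  h6:4  h7:3  h8:0 — peak 5.

5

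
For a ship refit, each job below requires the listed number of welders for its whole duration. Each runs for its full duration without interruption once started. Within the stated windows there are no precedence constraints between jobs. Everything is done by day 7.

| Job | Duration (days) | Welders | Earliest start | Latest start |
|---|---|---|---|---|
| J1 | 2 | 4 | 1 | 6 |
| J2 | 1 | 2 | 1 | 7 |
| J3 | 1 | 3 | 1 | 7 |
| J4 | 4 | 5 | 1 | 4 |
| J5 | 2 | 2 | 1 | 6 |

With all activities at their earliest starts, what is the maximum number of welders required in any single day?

Early-start schedule: J1@1, J2@1, J3@1, J4@1, J5@1.
Load per day: day 1: 16, day 2: 11, day 3: 5, day 4: 5, day 5: 0, day 6: 0, day 7: 0.
Peak is 16.

16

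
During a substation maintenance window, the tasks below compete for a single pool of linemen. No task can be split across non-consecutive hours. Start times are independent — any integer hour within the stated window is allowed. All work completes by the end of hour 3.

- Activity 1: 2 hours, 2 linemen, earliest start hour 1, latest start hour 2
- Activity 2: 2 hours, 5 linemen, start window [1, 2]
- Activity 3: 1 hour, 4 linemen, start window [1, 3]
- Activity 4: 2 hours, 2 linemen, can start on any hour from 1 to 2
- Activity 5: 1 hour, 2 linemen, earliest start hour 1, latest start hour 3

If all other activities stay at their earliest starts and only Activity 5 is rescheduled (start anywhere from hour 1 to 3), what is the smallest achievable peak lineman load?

Activity 5@1: h1:15  h2:9  h3:0 → peak 15
Activity 5@2: h1:13  h2:11  h3:0 → peak 13
Activity 5@3: h1:13  h2:9  h3:2 → peak 13
Best is Activity 5@2, peak 13.

13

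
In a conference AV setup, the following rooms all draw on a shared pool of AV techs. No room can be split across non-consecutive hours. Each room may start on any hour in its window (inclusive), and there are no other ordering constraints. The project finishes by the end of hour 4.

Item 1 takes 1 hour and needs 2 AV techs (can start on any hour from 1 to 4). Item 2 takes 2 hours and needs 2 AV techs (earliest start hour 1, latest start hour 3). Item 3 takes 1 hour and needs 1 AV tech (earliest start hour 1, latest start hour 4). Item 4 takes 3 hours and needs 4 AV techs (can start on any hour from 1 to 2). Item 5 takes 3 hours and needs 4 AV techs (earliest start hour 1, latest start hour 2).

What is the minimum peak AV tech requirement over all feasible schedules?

10

Early-start (Item 1@1, Item 2@1, Item 3@1, Item 4@1, Item 5@1) gives peak 13: h1:13  h2:10  h3:8  h4:0.
Shift Item 5→2.
Schedule Item 1@1, Item 2@1, Item 3@1, Item 4@1, Item 5@2: h1:9  h2:10  h3:8  h4:4 — peak 10.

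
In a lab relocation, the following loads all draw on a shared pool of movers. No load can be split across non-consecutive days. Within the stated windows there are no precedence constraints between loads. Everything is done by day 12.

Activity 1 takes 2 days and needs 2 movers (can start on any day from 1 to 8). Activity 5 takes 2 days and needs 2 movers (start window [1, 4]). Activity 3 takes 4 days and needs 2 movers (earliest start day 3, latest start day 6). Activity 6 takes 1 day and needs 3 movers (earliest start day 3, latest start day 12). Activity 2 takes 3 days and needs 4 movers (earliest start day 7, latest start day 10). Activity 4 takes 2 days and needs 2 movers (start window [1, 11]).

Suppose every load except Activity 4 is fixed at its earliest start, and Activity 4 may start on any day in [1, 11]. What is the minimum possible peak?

Activity 4@1: d1:6  d2:6  d3:5  d4:2  d5:2  d6:2  d7:4  d8:4  d9:4  d10:0  d11:0  d12:0 → peak 6
Activity 4@2: d1:4  d2:6  d3:7  d4:2  d5:2  d6:2  d7:4  d8:4  d9:4  d10:0  d11:0  d12:0 → peak 7
Activity 4@3: d1:4  d2:4  d3:7  d4:4  d5:2  d6:2  d7:4  d8:4  d9:4  d10:0  d11:0  d12:0 → peak 7
Activity 4@4: d1:4  d2:4  d3:5  d4:4  d5:4  d6:2  d7:4  d8:4  d9:4  d10:0  d11:0  d12:0 → peak 5
Activity 4@5: d1:4  d2:4  d3:5  d4:2  d5:4  d6:4  d7:4  d8:4  d9:4  d10:0  d11:0  d12:0 → peak 5
Activity 4@6: d1:4  d2:4  d3:5  d4:2  d5:2  d6:4  d7:6  d8:4  d9:4  d10:0  d11:0  d12:0 → peak 6
Activity 4@7: d1:4  d2:4  d3:5  d4:2  d5:2  d6:2  d7:6  d8:6  d9:4  d10:0  d11:0  d12:0 → peak 6
Activity 4@8: d1:4  d2:4  d3:5  d4:2  d5:2  d6:2  d7:4  d8:6  d9:6  d10:0  d11:0  d12:0 → peak 6
Activity 4@9: d1:4  d2:4  d3:5  d4:2  d5:2  d6:2  d7:4  d8:4  d9:6  d10:2  d11:0  d12:0 → peak 6
Activity 4@10: d1:4  d2:4  d3:5  d4:2  d5:2  d6:2  d7:4  d8:4  d9:4  d10:2  d11:2  d12:0 → peak 5
Activity 4@11: d1:4  d2:4  d3:5  d4:2  d5:2  d6:2  d7:4  d8:4  d9:4  d10:0  d11:2  d12:2 → peak 5
Best is Activity 4@4, peak 5.

5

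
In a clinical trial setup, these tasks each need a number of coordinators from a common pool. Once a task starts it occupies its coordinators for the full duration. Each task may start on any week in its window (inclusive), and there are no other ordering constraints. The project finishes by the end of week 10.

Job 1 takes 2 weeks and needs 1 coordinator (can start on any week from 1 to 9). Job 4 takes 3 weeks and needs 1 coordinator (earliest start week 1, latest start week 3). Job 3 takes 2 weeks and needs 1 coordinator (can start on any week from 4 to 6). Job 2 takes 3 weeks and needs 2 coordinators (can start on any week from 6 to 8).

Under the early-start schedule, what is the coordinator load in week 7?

At early start, week 7 has: Job 2.
Demand: 2 = 2.

2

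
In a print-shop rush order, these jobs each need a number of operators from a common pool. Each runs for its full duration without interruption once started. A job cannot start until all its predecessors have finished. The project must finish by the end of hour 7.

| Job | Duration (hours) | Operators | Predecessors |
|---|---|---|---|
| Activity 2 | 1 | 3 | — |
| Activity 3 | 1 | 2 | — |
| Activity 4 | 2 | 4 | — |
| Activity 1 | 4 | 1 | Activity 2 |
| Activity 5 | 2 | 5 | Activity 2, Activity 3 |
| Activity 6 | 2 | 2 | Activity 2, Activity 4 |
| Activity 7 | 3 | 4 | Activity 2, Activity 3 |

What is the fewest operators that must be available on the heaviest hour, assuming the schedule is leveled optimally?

Early-start (Activity 2@1, Activity 3@1, Activity 4@1, Activity 1@2, Activity 5@2, Activity 6@3, Activity 7@2) gives peak 14: h1:9  h2:14  h3:12  h4:7  h5:1  h6:0  h7:0.
Shift Activity 3→2, Activity 5→3, Activity 6→5, Activity 7→5.
Schedule Activity 2@1, Activity 3@2, Activity 4@1, Activity 1@2, Activity 5@3, Activity 6@5, Activity 7@5: h1:7  h2:7  h3:6  h4:6  h5:7  h6:6  h7:4 — peak 7.
Total operator-hours = 43 over 7 hours ⇒ peak ≥ ⌈43/7⌉ = 7, so 7 is optimal.

7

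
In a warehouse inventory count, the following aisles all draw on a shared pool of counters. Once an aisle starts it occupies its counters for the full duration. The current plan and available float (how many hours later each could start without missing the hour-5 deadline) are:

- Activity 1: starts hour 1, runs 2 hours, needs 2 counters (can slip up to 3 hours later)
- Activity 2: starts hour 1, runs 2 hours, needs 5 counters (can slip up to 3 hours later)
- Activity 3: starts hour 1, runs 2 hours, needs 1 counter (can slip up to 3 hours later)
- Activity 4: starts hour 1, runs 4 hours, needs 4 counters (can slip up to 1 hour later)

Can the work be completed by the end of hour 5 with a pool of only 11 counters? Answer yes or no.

Schedule Activity 1@1, Activity 2@3, Activity 3@1, Activity 4@1: h1:7  h2:7  h3:9  h4:9  h5:0 — peak 9 ≤ 11.

yes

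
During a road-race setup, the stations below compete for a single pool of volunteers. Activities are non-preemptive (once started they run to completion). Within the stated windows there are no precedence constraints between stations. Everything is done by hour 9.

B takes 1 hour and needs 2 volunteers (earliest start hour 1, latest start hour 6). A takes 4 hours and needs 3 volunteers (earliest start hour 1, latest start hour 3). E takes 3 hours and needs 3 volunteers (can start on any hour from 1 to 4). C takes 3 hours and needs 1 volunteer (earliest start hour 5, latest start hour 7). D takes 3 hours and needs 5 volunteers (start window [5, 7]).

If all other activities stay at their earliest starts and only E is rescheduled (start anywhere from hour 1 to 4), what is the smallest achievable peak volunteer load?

E@1: h1:8  h2:6  h3:6  h4:3  h5:6  h6:6  h7:6  h8:0  h9:0 → peak 8
E@2: h1:5  h2:6  h3:6  h4:6  h5:6  h6:6  h7:6  h8:0  h9:0 → peak 6
E@3: h1:5  h2:3  h3:6  h4:6  h5:9  h6:6  h7:6  h8:0  h9:0 → peak 9
E@4: h1:5  h2:3  h3:3  h4:6  h5:9  h6:9  h7:6  h8:0  h9:0 → peak 9
Best is E@2, peak 6.

6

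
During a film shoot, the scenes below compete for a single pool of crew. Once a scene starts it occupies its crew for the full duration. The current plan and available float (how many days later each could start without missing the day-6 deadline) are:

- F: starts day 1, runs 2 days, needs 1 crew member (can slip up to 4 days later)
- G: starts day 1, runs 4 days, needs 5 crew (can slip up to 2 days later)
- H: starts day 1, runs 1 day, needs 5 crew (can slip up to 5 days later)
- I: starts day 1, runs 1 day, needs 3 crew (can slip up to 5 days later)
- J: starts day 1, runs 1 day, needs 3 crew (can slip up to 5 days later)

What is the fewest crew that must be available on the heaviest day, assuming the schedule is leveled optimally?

6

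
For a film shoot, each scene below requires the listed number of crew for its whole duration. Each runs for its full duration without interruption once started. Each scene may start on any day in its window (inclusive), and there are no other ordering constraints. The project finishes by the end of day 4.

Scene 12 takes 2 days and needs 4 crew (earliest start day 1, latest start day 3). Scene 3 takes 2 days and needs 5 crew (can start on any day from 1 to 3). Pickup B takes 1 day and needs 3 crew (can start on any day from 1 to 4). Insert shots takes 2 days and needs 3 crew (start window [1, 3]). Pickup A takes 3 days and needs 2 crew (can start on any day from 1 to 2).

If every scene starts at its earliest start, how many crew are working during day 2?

14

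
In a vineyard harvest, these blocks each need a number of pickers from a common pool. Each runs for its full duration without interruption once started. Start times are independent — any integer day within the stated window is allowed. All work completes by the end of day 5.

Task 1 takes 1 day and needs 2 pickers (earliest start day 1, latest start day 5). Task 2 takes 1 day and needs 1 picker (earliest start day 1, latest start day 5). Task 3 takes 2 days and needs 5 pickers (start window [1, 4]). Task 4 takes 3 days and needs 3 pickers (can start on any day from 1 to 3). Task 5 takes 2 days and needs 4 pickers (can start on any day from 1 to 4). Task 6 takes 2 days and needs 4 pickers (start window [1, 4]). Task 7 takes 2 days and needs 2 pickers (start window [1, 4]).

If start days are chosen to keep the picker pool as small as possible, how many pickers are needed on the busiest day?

Early-start (Task 1@1, Task 2@1, Task 3@1, Task 4@1, Task 5@1, Task 6@1, Task 7@1) gives peak 21: d1:21  d2:18  d3:3  d4:0  d5:0.
Shift Task 4→3, Task 5→2, Task 6→4, Task 7→3.
Schedule Task 1@1, Task 2@1, Task 3@1, Task 4@3, Task 5@2, Task 6@4, Task 7@3: d1:8  d2:9  d3:9  d4:9  d5:7 — peak 9.
Total picker-days = 42 over 5 days ⇒ peak ≥ ⌈42/5⌉ = 9, so 9 is optimal.

9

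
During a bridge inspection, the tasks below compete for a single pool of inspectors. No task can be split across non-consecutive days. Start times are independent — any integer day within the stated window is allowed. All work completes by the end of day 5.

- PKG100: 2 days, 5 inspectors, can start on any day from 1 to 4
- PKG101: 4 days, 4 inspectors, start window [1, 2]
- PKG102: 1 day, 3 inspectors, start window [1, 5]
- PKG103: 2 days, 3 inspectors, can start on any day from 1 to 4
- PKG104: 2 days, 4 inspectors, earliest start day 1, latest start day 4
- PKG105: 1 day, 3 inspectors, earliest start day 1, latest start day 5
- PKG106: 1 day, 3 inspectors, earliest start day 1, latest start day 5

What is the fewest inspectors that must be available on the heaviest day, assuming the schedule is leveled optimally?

11

Early-start (PKG100@1, PKG101@1, PKG102@1, PKG103@1, PKG104@1, PKG105@1, PKG106@1) gives peak 25: d1:25  d2:16  d3:4  d4:4  d5:0.
Shift PKG102→3, PKG103→3, PKG104→4, PKG105→5, PKG106→5.
Schedule PKG100@1, PKG101@1, PKG102@3, PKG103@3, PKG104@4, PKG105@5, PKG106@5: d1:9  d2:9  d3:10  d4:11  d5:10 — peak 11.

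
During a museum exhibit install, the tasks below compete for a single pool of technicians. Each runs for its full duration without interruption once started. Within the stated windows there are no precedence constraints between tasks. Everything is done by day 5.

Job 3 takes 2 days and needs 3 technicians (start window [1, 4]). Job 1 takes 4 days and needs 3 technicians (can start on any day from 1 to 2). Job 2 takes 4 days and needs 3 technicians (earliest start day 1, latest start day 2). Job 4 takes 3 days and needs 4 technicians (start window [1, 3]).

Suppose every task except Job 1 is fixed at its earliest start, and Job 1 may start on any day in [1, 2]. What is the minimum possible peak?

13

Job 1@1: d1:13  d2:13  d3:10  d4:6  d5:0 → peak 13
Job 1@2: d1:10  d2:13  d3:10  d4:6  d5:3 → peak 13
Best is Job 1@1, peak 13.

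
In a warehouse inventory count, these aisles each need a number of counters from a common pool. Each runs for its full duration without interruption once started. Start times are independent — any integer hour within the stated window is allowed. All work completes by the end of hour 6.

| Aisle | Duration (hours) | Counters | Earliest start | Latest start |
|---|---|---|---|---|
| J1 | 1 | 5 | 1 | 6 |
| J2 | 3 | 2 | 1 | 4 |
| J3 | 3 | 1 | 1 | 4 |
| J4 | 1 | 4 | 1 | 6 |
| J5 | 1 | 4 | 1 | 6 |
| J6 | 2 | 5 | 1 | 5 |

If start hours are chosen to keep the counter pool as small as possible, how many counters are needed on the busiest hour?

Early-start (J1@1, J2@1, J3@1, J4@1, J5@1, J6@1) gives peak 21: h1:21  h2:8  h3:3  h4:0  h5:0  h6:0.
Shift J2→2, J3→4, J4→2, J5→3, J6→5.
Schedule J1@1, J2@2, J3@4, J4@2, J5@3, J6@5: h1:5  h2:6  h3:6  h4:3  h5:6  h6:6 — peak 6.
Total counter-hours = 32 over 6 hours ⇒ peak ≥ ⌈32/6⌉ = 6, so 6 is optimal.

6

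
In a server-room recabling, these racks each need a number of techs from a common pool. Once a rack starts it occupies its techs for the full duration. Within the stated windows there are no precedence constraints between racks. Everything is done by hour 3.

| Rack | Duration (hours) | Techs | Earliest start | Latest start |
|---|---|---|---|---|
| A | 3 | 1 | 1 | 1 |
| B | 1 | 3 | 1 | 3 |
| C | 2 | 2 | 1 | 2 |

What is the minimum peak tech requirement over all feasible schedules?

4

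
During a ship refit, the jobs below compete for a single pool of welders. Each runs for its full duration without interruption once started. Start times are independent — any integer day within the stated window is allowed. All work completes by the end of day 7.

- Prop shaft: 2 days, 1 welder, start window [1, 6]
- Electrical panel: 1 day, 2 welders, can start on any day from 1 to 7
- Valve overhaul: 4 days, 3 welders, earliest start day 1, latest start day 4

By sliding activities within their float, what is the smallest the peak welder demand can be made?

Early-start (Prop shaft@1, Electrical panel@1, Valve overhaul@1) gives peak 6: d1:6  d2:4  d3:3  d4:3  d5:0  d6:0  d7:0.
Shift Valve overhaul→3.
Schedule Prop shaft@1, Electrical panel@1, Valve overhaul@3: d1:3  d2:1  d3:3  d4:3  d5:3  d6:3  d7:0 — peak 3.
Total welder-days = 16 over 7 days ⇒ peak ≥ ⌈16/7⌉ = 3, so 3 is optimal.

3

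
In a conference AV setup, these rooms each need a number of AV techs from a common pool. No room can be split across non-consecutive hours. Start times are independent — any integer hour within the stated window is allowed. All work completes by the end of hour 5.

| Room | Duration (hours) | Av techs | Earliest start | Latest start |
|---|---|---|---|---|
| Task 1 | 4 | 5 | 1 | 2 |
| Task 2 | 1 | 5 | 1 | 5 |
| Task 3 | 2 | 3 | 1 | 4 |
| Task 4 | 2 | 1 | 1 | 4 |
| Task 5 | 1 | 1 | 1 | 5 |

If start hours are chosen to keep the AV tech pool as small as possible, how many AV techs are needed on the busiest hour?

Early-start (Task 1@1, Task 2@1, Task 3@1, Task 4@1, Task 5@1) gives peak 15: h1:15  h2:9  h3:5  h4:5  h5:0.
Shift Task 2→5, Task 4→3, Task 5→3.
Schedule Task 1@1, Task 2@5, Task 3@1, Task 4@3, Task 5@3: h1:8  h2:8  h3:7  h4:6  h5:5 — peak 8.

8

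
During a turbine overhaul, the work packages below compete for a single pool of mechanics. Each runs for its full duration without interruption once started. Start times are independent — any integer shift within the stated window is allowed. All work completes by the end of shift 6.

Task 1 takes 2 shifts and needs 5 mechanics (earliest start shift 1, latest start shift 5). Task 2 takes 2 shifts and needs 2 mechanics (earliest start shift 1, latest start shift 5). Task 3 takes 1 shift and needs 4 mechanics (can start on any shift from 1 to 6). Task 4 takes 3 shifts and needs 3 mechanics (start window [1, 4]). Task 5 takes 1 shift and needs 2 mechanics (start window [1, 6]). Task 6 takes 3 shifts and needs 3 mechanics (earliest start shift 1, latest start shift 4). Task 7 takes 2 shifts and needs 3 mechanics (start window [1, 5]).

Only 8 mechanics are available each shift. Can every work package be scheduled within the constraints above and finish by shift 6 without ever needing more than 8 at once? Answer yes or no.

Schedule Task 1@1, Task 2@3, Task 3@3, Task 4@4, Task 5@3, Task 6@4, Task 7@1: s1:8  s2:8  s3:8  s4:8  s5:6  s6:6 — peak 8 ≤ 8.

yes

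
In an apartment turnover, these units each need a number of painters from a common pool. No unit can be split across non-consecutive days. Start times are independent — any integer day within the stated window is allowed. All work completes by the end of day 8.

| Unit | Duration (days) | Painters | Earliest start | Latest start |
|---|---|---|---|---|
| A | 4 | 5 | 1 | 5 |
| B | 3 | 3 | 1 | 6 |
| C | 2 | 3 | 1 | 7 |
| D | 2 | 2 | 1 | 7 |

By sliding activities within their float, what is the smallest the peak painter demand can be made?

6

Early-start (A@1, B@1, C@1, D@1) gives peak 13: d1:13  d2:13  d3:8  d4:5  d5:0  d6:0  d7:0  d8:0.
Shift B→5, C→5, D→7.
Schedule A@1, B@5, C@5, D@7: d1:5  d2:5  d3:5  d4:5  d5:6  d6:6  d7:5  d8:2 — peak 6.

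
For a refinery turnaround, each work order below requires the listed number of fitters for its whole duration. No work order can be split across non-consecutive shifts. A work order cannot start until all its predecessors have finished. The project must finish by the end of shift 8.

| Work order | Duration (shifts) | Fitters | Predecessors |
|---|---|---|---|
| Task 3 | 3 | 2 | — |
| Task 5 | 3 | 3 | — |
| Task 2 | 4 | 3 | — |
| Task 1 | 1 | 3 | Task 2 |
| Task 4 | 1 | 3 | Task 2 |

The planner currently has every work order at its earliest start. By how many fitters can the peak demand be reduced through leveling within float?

Early-start peak: s1:8  s2:8  s3:8  s4:3  s5:6  s6:0  s7:0  s8:0 ⇒ 8.
Leveled (Task 3@1, Task 5@1, Task 2@4, Task 1@8, Task 4@8): s1:5  s2:5  s3:5  s4:3  s5:3  s6:3  s7:3  s8:6 ⇒ 6.
Reduction 8 − 6 = 2.

2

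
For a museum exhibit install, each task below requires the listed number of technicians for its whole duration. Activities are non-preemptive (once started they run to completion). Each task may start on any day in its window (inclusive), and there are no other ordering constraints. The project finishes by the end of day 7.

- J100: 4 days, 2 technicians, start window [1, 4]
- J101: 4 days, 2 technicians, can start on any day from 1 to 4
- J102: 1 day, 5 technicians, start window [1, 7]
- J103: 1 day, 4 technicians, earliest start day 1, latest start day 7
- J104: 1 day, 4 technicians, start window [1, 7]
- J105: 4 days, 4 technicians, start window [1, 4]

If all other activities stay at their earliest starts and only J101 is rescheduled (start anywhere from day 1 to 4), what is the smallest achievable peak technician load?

J101@1: d1:21  d2:8  d3:8  d4:8  d5:0  d6:0  d7:0 → peak 21
J101@2: d1:19  d2:8  d3:8  d4:8  d5:2  d6:0  d7:0 → peak 19
J101@3: d1:19  d2:6  d3:8  d4:8  d5:2  d6:2  d7:0 → peak 19
J101@4: d1:19  d2:6  d3:6  d4:8  d5:2  d6:2  d7:2 → peak 19
Best is J101@2, peak 19.

19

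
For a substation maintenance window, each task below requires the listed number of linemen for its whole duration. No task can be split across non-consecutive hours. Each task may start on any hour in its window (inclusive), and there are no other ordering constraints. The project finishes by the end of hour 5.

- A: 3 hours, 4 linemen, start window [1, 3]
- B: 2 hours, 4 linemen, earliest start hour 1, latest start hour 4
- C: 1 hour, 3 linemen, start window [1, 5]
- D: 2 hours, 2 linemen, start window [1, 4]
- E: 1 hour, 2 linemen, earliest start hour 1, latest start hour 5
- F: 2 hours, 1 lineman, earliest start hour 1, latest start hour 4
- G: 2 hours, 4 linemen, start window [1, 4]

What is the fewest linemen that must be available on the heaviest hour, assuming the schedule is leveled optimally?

8

Early-start (A@1, B@1, C@1, D@1, E@1, F@1, G@1) gives peak 20: h1:20  h2:15  h3:4  h4:0  h5:0.
Shift C→3, D→4, E→5, F→3, G→4.
Schedule A@1, B@1, C@3, D@4, E@5, F@3, G@4: h1:8  h2:8  h3:8  h4:7  h5:8 — peak 8.
Total lineman-hours = 39 over 5 hours ⇒ peak ≥ ⌈39/5⌉ = 8, so 8 is optimal.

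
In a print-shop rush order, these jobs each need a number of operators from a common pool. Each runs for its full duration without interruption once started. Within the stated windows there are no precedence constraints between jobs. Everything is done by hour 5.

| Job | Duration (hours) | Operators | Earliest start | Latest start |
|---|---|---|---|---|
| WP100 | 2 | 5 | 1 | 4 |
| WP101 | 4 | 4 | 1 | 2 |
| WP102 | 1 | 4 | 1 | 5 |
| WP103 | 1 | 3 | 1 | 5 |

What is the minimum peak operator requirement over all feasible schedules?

9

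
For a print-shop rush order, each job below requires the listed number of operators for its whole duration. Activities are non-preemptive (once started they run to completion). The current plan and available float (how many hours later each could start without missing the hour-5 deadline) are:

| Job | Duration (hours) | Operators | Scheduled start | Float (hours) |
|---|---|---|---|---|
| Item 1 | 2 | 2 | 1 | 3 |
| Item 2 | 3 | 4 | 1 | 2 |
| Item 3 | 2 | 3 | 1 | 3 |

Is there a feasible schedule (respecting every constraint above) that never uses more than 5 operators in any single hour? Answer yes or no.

Schedule Item 1@1, Item 2@3, Item 3@1: h1:5  h2:5  h3:4  h4:4  h5:4 — peak 5 ≤ 5.

yes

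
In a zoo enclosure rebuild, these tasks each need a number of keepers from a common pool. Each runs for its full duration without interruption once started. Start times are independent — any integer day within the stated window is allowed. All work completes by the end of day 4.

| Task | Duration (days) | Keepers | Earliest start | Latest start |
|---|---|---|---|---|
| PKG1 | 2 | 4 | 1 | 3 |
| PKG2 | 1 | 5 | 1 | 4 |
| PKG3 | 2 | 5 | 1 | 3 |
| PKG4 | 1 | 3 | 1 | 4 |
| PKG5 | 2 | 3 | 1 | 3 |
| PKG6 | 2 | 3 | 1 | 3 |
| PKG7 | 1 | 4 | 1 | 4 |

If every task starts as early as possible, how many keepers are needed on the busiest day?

Early-start schedule: PKG1@1, PKG2@1, PKG3@1, PKG4@1, PKG5@1, PKG6@1, PKG7@1.
Load per day: day 1: 27, day 2: 15, day 3: 0, day 4: 0.
Peak is 27.

27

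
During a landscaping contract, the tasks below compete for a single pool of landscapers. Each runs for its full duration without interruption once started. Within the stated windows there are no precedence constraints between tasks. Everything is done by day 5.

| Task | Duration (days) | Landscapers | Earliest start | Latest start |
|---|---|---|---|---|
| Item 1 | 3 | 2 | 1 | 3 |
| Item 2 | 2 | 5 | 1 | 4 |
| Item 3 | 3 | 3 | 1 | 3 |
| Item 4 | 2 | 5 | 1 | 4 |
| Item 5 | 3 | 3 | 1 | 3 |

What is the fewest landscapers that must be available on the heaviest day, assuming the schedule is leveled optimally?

Early-start (Item 1@1, Item 2@1, Item 3@1, Item 4@1, Item 5@1) gives peak 18: d1:18  d2:18  d3:8  d4:0  d5:0.
Shift Item 4→4, Item 5→3.
Schedule Item 1@1, Item 2@1, Item 3@1, Item 4@4, Item 5@3: d1:10  d2:10  d3:8  d4:8  d5:8 — peak 10.

10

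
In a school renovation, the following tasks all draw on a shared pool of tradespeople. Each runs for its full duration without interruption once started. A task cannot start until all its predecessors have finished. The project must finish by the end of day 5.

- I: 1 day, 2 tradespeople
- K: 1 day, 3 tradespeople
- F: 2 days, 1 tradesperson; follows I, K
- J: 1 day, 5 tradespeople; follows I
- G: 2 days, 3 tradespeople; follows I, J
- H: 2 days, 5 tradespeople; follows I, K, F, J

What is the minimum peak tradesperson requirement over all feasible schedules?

Schedule I@1, K@1, F@2, J@2, G@3, H@4: d1:5  d2:6  d3:4  d4:8  d5:5 — peak 8.
No arrangement of the 3 feasible schedules does better.

8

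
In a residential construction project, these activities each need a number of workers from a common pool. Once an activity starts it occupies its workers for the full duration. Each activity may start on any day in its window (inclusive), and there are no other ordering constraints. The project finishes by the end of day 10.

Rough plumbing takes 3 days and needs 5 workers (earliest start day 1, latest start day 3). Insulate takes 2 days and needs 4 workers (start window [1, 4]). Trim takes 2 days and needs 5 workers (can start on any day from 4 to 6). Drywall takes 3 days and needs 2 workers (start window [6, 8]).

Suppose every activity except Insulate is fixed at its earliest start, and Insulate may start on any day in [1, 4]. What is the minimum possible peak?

Insulate@1: d1:9  d2:9  d3:5  d4:5  d5:5  d6:2  d7:2  d8:2  d9:0  d10:0 → peak 9
Insulate@2: d1:5  d2:9  d3:9  d4:5  d5:5  d6:2  d7:2  d8:2  d9:0  d10:0 → peak 9
Insulate@3: d1:5  d2:5  d3:9  d4:9  d5:5  d6:2  d7:2  d8:2  d9:0  d10:0 → peak 9
Insulate@4: d1:5  d2:5  d3:5  d4:9  d5:9  d6:2  d7:2  d8:2  d9:0  d10:0 → peak 9
Best is Insulate@1, peak 9.

9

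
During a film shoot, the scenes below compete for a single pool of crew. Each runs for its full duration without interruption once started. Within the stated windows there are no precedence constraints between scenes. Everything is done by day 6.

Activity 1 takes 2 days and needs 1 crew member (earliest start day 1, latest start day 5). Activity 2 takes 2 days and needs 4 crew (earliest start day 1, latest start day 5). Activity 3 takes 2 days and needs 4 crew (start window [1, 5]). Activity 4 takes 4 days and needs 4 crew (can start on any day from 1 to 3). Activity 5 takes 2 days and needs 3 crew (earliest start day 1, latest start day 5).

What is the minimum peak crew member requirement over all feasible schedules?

Early-start (Activity 1@1, Activity 2@1, Activity 3@1, Activity 4@1, Activity 5@1) gives peak 16: d1:16  d2:16  d3:4  d4:4  d5:0  d6:0.
Shift Activity 3→3, Activity 4→3.
Schedule Activity 1@1, Activity 2@1, Activity 3@3, Activity 4@3, Activity 5@1: d1:8  d2:8  d3:8  d4:8  d5:4  d6:4 — peak 8.

8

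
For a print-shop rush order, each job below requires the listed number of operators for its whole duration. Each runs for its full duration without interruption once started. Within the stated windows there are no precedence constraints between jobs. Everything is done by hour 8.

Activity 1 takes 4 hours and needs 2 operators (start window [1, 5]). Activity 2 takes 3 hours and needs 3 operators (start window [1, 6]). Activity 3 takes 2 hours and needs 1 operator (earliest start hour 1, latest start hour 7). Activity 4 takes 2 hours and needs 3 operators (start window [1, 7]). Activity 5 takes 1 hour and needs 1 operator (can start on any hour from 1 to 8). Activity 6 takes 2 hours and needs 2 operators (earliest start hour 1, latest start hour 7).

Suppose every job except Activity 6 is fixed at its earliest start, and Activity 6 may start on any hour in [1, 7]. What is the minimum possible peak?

Activity 6@1: h1:12  h2:11  h3:5  h4:2  h5:0  h6:0  h7:0  h8:0 → peak 12
Activity 6@2: h1:10  h2:11  h3:7  h4:2  h5:0  h6:0  h7:0  h8:0 → peak 11
Activity 6@3: h1:10  h2:9  h3:7  h4:4  h5:0  h6:0  h7:0  h8:0 → peak 10
Activity 6@4: h1:10  h2:9  h3:5  h4:4  h5:2  h6:0  h7:0  h8:0 → peak 10
Activity 6@5: h1:10  h2:9  h3:5  h4:2  h5:2  h6:2  h7:0  h8:0 → peak 10
Activity 6@6: h1:10  h2:9  h3:5  h4:2  h5:0  h6:2  h7:2  h8:0 → peak 10
Activity 6@7: h1:10  h2:9  h3:5  h4:2  h5:0  h6:0  h7:2  h8:2 → peak 10
Best is Activity 6@3, peak 10.

10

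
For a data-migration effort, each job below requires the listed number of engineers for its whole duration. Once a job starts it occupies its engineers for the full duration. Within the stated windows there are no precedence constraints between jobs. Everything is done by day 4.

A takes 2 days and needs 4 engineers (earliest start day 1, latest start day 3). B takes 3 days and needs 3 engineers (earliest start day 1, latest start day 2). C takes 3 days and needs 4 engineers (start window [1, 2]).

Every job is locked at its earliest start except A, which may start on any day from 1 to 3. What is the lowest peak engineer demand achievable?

A@1: d1:11  d2:11  d3:7  d4:0 → peak 11
A@2: d1:7  d2:11  d3:11  d4:0 → peak 11
A@3: d1:7  d2:7  d3:11  d4:4 → peak 11
Best is A@1, peak 11.

11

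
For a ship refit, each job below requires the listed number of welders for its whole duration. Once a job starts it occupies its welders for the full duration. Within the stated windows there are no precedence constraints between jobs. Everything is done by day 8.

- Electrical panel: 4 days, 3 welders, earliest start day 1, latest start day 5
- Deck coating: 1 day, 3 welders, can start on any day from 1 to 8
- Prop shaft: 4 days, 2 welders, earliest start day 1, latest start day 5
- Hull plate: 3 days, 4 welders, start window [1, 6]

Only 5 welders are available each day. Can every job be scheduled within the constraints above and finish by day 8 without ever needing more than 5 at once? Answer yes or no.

yes

Schedule Electrical panel@1, Deck coating@5, Prop shaft@1, Hull plate@6: d1:5  d2:5  d3:5  d4:5  d5:3  d6:4  d7:4  d8:4 — peak 5 ≤ 5.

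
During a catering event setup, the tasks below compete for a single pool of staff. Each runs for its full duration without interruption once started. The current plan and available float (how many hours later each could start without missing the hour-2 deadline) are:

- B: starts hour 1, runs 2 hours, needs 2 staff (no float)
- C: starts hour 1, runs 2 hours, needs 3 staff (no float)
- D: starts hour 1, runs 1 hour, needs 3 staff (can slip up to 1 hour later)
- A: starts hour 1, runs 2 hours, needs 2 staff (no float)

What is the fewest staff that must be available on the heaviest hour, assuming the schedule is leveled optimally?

Schedule B@1, C@1, D@1, A@1: h1:10  h2:7 — peak 10.
No arrangement of the 2 feasible schedules does better.

10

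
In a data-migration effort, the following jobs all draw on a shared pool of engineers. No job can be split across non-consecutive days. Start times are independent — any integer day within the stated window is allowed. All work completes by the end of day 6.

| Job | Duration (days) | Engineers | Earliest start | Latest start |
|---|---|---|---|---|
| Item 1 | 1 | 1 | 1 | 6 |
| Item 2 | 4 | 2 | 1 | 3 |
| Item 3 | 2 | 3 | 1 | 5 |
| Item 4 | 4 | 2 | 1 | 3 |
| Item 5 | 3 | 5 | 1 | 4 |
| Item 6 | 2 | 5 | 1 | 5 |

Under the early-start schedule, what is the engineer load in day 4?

At early start, day 4 has: Item 2, Item 4.
Demand: 2 + 2 = 4.

4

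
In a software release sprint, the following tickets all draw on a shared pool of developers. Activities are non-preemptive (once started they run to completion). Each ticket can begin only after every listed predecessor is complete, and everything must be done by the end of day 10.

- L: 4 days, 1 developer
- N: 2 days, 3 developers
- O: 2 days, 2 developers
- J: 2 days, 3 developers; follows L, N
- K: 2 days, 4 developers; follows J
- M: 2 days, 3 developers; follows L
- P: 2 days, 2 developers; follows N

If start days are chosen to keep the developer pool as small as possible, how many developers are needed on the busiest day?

5

Early-start (L@1, N@1, O@1, J@5, K@7, M@5, P@3) gives peak 6: d1:6  d2:6  d3:3  d4:3  d5:6  d6:6  d7:4  d8:4  d9:0  d10:0.
Shift O→3, M→9.
Schedule L@1, N@1, O@3, J@5, K@7, M@9, P@3: d1:4  d2:4  d3:5  d4:5  d5:3  d6:3  d7:4  d8:4  d9:3  d10:3 — peak 5.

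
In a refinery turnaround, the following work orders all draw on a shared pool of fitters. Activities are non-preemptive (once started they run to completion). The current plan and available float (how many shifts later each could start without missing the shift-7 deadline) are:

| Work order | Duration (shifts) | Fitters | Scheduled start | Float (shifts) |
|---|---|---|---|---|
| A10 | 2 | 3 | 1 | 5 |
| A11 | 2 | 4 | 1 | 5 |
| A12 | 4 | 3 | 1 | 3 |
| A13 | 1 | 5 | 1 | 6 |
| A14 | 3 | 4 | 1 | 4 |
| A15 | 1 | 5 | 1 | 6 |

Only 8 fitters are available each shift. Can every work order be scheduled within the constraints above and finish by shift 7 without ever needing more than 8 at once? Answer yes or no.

Schedule A10@1, A11@1, A12@3, A13@3, A14@4, A15@7: s1:7  s2:7  s3:8  s4:7  s5:7  s6:7  s7:5 — peak 8 ≤ 8.

yes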